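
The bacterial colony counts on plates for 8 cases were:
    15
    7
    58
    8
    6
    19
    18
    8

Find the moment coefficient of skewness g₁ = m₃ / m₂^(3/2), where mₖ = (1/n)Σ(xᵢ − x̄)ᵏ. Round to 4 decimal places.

1.8835

x̄ = (15 + 7 + 58 + 8 + 6 + 19 + 18 + 8) / 8 = 17.3750
deviations (xᵢ − x̄): -2.3750, -10.3750, 40.6250, -9.3750, -11.3750, 1.6250, 0.6250, -9.3750
Σ(xᵢ − x̄)² = 2071.8750 ⇒ m₂ = 2071.8750/8 = 258.98438
Σ(xᵢ − x̄)³ = 62801.7188 ⇒ m₃ = 62801.7188/8 = 7850.21484
m₂^(3/2) = 258.98438^(1.5) = 4167.83334
g₁ = m₃ / m₂^(3/2) = 7850.21484 / 4167.83334 ≈ 1.8835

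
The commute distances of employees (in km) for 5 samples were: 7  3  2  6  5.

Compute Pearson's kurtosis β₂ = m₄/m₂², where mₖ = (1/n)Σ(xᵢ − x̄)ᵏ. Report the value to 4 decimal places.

1.5092

x̄ = 4.6000
Σ(xᵢ − x̄)² = 17.2000 ⇒ m₂ = 3.44000
Σ(xᵢ − x̄)⁴ = 89.2960 ⇒ m₄ = 17.85920
m₂² = 11.83360
β₂ = m₄/m₂² = 17.85920 / 11.83360 ≈ 1.5092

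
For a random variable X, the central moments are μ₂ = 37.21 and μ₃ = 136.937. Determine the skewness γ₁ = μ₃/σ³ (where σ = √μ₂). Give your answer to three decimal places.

σ = √μ₂ = √37.21 = 6.10000
σ³ = μ₂^(3/2) = 226.98100
γ₁ = μ₃/σ³ = 136.937 / 226.98100 ≈ 0.603

0.603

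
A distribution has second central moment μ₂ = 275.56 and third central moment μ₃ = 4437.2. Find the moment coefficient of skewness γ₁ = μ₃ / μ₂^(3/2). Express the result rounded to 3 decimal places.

0.970

σ = √μ₂ = √275.56 = 16.60000
σ³ = μ₂^(3/2) = 4574.29600
γ₁ = μ₃/σ³ = 4437.2 / 4574.29600 ≈ 0.970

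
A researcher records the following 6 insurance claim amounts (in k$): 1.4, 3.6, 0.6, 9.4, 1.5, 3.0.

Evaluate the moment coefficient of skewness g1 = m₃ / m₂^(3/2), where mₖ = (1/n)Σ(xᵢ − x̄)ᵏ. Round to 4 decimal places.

1.3404

x̄ = (1.4 + 3.6 + 0.6 + 9.4 + 1.5 + 3.0) / 6 = 3.2500
deviations (xᵢ − x̄): -1.8500, 0.3500, -2.6500, 6.1500, -1.7500, -0.2500
Σ(xᵢ − x̄)² = 51.5150 ⇒ m₂ = 51.5150/6 = 8.58583
Σ(xᵢ − x̄)³ = 202.3350 ⇒ m₃ = 202.3350/6 = 33.72250
m₂^(3/2) = 8.58583^(1.5) = 25.15786
g1 = m₃ / m₂^(3/2) = 33.72250 / 25.15786 ≈ 1.3404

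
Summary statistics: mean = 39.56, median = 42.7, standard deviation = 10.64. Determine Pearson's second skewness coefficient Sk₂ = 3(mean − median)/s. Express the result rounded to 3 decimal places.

-0.885

Sk₂ = 3(39.56 − 42.7) / 10.64 = 3 × -3.1400 / 10.64
    = -9.4200 / 10.64 ≈ -0.885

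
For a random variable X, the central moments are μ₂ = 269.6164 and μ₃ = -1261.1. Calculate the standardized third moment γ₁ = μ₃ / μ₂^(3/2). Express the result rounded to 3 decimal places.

-0.285

σ = √μ₂ = √269.6164 = 16.42000
σ³ = μ₂^(3/2) = 4427.10129
γ₁ = μ₃/σ³ = -1261.1 / 4427.10129 ≈ -0.285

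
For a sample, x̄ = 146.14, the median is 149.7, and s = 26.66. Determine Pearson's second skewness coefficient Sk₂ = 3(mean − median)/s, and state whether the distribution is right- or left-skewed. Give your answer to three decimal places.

-0.401, left-skewed

Sk₂ = 3(146.14 − 149.7) / 26.66 = 3 × -3.5600 / 26.66
    = -10.6800 / 26.66 ≈ -0.401
Sk₂ < 0 ⇒ mean < median ⇒ left-skewed (negative skew).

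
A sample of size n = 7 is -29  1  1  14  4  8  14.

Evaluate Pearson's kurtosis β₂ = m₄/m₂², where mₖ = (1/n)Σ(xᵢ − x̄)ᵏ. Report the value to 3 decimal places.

3.997

x̄ = 1.8571
Σ(xᵢ − x̄)² = 1290.8571 ⇒ m₂ = 184.40816
Σ(xᵢ − x̄)⁴ = 951543.3586 ⇒ m₄ = 135934.76551
m₂² = 34006.37068
β₂ = m₄/m₂² = 135934.76551 / 34006.37068 ≈ 3.997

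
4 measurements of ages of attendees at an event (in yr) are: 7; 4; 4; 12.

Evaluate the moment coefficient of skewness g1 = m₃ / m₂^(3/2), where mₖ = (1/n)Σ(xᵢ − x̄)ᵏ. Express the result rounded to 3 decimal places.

x̄ = (7 + 4 + 4 + 12) / 4 = 6.7500
deviations (xᵢ − x̄): 0.2500, -2.7500, -2.7500, 5.2500
Σ(xᵢ − x̄)² = 42.7500 ⇒ m₂ = 42.7500/4 = 10.68750
Σ(xᵢ − x̄)³ = 103.1250 ⇒ m₃ = 103.1250/4 = 25.78125
m₂^(3/2) = 10.68750^(1.5) = 34.93930
g1 = m₃ / m₂^(3/2) = 25.78125 / 34.93930 ≈ 0.738

0.738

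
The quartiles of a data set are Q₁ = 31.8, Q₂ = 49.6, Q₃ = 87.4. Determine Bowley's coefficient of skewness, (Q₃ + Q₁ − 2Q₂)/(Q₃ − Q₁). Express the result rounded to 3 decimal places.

numerator: Q₃ + Q₁ − 2Q₂ = 87.4 + 31.8 − 2×49.6 = 20.0000
denominator: Q₃ − Q₁ = 87.4 − 31.8 = 55.6000
Bowley skewness = 20.0000 / 55.6000 ≈ 0.360

0.360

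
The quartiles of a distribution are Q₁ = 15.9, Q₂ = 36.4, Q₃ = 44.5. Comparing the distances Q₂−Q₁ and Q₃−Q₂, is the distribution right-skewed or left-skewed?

left-skewed

Q₂ − Q₁ = 20.5;  Q₃ − Q₂ = 8.1
Q₂ − Q₁ > Q₃ − Q₂ ⇒ the lower half is more spread out ⇒ left-skewed.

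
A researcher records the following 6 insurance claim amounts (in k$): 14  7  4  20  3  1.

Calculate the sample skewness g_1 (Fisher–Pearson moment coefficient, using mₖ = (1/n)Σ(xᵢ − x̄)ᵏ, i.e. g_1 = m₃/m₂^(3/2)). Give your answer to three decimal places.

x̄ = (14 + 7 + 4 + 20 + 3 + 1) / 6 = 8.1667
deviations (xᵢ − x̄): 5.8333, -1.1667, -4.1667, 11.8333, -5.1667, -7.1667
Σ(xᵢ − x̄)² = 270.8333 ⇒ m₂ = 270.8333/6 = 45.13889
Σ(xᵢ − x̄)³ = 1275.5556 ⇒ m₃ = 1275.5556/6 = 212.59259
m₂^(3/2) = 45.13889^(1.5) = 303.26780
g_1 = m₃ / m₂^(3/2) = 212.59259 / 303.26780 ≈ 0.701

0.701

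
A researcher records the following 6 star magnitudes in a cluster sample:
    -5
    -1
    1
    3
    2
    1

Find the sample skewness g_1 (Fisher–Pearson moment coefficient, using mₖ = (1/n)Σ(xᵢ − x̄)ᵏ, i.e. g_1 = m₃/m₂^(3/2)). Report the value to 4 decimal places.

x̄ = (-5 - 1 + 1 + 3 + 2 + 1) / 6 = 0.1667
deviations (xᵢ − x̄): -5.1667, -1.1667, 0.8333, 2.8333, 1.8333, 0.8333
Σ(xᵢ − x̄)² = 40.8333 ⇒ m₂ = 40.8333/6 = 6.80556
Σ(xᵢ − x̄)³ = -109.4444 ⇒ m₃ = -109.4444/6 = -18.24074
m₂^(3/2) = 6.80556^(1.5) = 17.75397
g_1 = m₃ / m₂^(3/2) = -18.24074 / 17.75397 ≈ -1.0274

-1.0274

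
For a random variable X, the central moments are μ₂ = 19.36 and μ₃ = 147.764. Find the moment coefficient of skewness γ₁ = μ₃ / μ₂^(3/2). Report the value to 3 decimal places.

1.735

σ = √μ₂ = √19.36 = 4.40000
σ³ = μ₂^(3/2) = 85.18400
γ₁ = μ₃/σ³ = 147.764 / 85.18400 ≈ 1.735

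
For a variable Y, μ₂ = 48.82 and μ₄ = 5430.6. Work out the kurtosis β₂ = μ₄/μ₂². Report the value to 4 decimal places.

μ₂² = 48.82² = 2383.39240
μ₄/μ₂² = 5430.6 / 2383.39240 = 2.27852
β₂ ≈ 2.2785

2.2785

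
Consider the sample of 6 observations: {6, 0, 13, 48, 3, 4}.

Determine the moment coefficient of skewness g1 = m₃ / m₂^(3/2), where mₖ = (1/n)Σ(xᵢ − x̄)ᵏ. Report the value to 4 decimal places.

1.5702

x̄ = (6 + 0 + 13 + 48 + 3 + 4) / 6 = 12.3333
deviations (xᵢ − x̄): -6.3333, -12.3333, 0.6667, 35.6667, -9.3333, -8.3333
Σ(xᵢ − x̄)² = 1621.3333 ⇒ m₂ = 1621.3333/6 = 270.22222
Σ(xᵢ − x̄)³ = 41850.4444 ⇒ m₃ = 41850.4444/6 = 6975.07407
m₂^(3/2) = 270.22222^(1.5) = 4442.03107
g1 = m₃ / m₂^(3/2) = 6975.07407 / 4442.03107 ≈ 1.5702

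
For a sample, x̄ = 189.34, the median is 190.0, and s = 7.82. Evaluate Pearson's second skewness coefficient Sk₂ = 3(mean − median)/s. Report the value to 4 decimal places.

-0.2532

Sk₂ = 3(189.34 − 190.0) / 7.82 = 3 × -0.6600 / 7.82
    = -1.9800 / 7.82 ≈ -0.2532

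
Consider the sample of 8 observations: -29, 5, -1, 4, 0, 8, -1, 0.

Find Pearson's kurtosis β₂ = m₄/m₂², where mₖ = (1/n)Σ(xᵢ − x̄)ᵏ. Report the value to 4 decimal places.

5.2870

x̄ = -1.7500
Σ(xᵢ − x̄)² = 923.5000 ⇒ m₂ = 115.43750
Σ(xᵢ − x̄)⁴ = 563624.4063 ⇒ m₄ = 70453.05078
m₂² = 13325.81641
β₂ = m₄/m₂² = 70453.05078 / 13325.81641 ≈ 5.2870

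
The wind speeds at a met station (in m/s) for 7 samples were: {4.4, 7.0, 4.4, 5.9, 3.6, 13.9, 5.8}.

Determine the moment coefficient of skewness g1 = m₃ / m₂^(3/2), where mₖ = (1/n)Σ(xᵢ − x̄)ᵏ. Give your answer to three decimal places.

x̄ = (4.4 + 7.0 + 4.4 + 5.9 + 3.6 + 13.9 + 5.8) / 7 = 6.4286
deviations (xᵢ − x̄): -2.0286, 0.5714, -2.0286, -0.5286, -2.8286, 7.4714, -0.6286
Σ(xᵢ − x̄)² = 73.0543 ⇒ m₂ = 73.0543/7 = 10.43633
Σ(xᵢ − x̄)³ = 377.5360 ⇒ m₃ = 377.5360/7 = 53.93372
m₂^(3/2) = 10.43633^(1.5) = 33.71487
g1 = m₃ / m₂^(3/2) = 53.93372 / 33.71487 ≈ 1.600

1.600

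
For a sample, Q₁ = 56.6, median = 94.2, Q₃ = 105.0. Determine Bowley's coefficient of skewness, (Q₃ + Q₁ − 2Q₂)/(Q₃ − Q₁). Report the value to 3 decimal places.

-0.554

numerator: Q₃ + Q₁ − 2Q₂ = 105.0 + 56.6 − 2×94.2 = -26.8000
denominator: Q₃ − Q₁ = 105.0 − 56.6 = 48.4000
Bowley skewness = -26.8000 / 48.4000 ≈ -0.554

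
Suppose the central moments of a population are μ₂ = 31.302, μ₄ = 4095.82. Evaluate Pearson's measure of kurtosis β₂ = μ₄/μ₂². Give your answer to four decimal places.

μ₂² = 31.302² = 979.81520
μ₄/μ₂² = 4095.82 / 979.81520 = 4.18020
β₂ ≈ 4.1802

4.1802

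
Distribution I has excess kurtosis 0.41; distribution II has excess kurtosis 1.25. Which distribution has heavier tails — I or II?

Higher excess kurtosis ⇒ heavier tails relative to the normal distribution.
0.41 vs 1.25: the larger is 1.25, so II has heavier tails.

II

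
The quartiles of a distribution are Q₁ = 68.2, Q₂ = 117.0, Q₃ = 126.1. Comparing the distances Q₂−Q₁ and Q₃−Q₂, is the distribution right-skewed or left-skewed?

left-skewed

Q₂ − Q₁ = 48.8;  Q₃ − Q₂ = 9.1
Q₂ − Q₁ > Q₃ − Q₂ ⇒ the lower half is more spread out ⇒ left-skewed.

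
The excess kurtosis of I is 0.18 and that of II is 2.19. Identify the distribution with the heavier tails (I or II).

II

Higher excess kurtosis ⇒ heavier tails relative to the normal distribution.
0.18 vs 2.19: the larger is 2.19, so II has heavier tails.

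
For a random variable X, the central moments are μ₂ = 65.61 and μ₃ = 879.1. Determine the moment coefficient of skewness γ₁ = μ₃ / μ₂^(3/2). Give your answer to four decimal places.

1.6542

σ = √μ₂ = √65.61 = 8.10000
σ³ = μ₂^(3/2) = 531.44100
γ₁ = μ₃/σ³ = 879.1 / 531.44100 ≈ 1.6542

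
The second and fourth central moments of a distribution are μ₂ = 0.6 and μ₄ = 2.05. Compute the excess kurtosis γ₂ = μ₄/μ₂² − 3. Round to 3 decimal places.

μ₂² = 0.6² = 0.36000
μ₄/μ₂² = 2.05 / 0.36000 = 5.69444
γ₂ = 5.69444 − 3 ≈ 2.694

2.694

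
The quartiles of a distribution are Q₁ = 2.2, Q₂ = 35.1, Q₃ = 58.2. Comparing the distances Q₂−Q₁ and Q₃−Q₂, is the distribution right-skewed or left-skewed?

left-skewed

Q₂ − Q₁ = 32.9;  Q₃ − Q₂ = 23.1
Q₂ − Q₁ > Q₃ − Q₂ ⇒ the lower half is more spread out ⇒ left-skewed.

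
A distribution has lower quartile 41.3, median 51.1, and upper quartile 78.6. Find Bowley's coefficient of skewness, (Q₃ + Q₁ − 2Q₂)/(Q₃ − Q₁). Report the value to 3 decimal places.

numerator: Q₃ + Q₁ − 2Q₂ = 78.6 + 41.3 − 2×51.1 = 17.7000
denominator: Q₃ − Q₁ = 78.6 − 41.3 = 37.3000
Bowley skewness = 17.7000 / 37.3000 ≈ 0.475

0.475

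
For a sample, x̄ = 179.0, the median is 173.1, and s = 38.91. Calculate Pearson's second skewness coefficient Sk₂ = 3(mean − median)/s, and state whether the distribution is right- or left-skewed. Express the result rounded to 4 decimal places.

0.4549, right-skewed

Sk₂ = 3(179.0 − 173.1) / 38.91 = 3 × 5.9000 / 38.91
    = 17.7000 / 38.91 ≈ 0.4549
Sk₂ > 0 ⇒ mean > median ⇒ right-skewed (positive skew).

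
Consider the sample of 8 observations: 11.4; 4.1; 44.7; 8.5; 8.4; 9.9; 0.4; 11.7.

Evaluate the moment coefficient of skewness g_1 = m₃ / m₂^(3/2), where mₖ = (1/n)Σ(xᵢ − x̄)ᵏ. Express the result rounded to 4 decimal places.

x̄ = (11.4 + 4.1 + 44.7 + 8.5 + 8.4 + 9.9 + 0.4 + 11.7) / 8 = 12.3875
deviations (xᵢ − x̄): -0.9875, -8.2875, 32.3125, -3.8875, -3.9875, -2.4875, -11.9875, -0.6875
Σ(xᵢ − x̄)² = 1295.1288 ⇒ m₂ = 1295.1288/8 = 161.89109
Σ(xᵢ − x̄)³ = 31306.7603 ⇒ m₃ = 31306.7603/8 = 3913.34504
m₂^(3/2) = 161.89109^(1.5) = 2059.84450
g_1 = m₃ / m₂^(3/2) = 3913.34504 / 2059.84450 ≈ 1.8998

1.8998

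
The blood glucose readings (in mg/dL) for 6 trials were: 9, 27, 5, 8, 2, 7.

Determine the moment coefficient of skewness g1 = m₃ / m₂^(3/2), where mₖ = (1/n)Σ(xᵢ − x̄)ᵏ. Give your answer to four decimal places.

x̄ = (9 + 27 + 5 + 8 + 2 + 7) / 6 = 9.6667
deviations (xᵢ − x̄): -0.6667, 17.3333, -4.6667, -1.6667, -7.6667, -2.6667
Σ(xᵢ − x̄)² = 391.3333 ⇒ m₂ = 391.3333/6 = 65.22222
Σ(xᵢ − x̄)³ = 4631.5556 ⇒ m₃ = 4631.5556/6 = 771.92593
m₂^(3/2) = 65.22222^(1.5) = 526.73647
g1 = m₃ / m₂^(3/2) = 771.92593 / 526.73647 ≈ 1.4655

1.4655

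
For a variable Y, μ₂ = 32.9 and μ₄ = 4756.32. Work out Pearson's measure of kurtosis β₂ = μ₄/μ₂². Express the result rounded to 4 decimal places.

μ₂² = 32.9² = 1082.41000
μ₄/μ₂² = 4756.32 / 1082.41000 = 4.39419
β₂ ≈ 4.3942

4.3942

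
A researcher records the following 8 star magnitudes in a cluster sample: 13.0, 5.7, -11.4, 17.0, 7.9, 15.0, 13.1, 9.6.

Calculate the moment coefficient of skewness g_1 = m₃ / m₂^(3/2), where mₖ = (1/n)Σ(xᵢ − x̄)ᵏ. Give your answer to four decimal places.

x̄ = (13.0 + 5.7 - 11.4 + 17.0 + 7.9 + 15.0 + 13.1 + 9.6) / 8 = 8.7375
deviations (xᵢ − x̄): 4.2625, -3.0375, -20.1375, 8.2625, -0.8375, 6.2625, 4.3625, 0.8625
Σ(xᵢ − x̄)² = 560.8788 ⇒ m₂ = 560.8788/8 = 70.10984
Σ(xᵢ − x̄)³ = -7223.9583 ⇒ m₃ = -7223.9583/8 = -902.99479
m₂^(3/2) = 70.10984^(1.5) = 587.04109
g_1 = m₃ / m₂^(3/2) = -902.99479 / 587.04109 ≈ -1.5382

-1.5382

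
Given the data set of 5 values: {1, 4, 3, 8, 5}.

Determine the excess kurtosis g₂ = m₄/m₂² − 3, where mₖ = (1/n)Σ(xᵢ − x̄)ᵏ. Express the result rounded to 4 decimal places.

-0.8012

x̄ = 4.2000
Σ(xᵢ − x̄)² = 26.8000 ⇒ m₂ = 5.36000
Σ(xᵢ − x̄)⁴ = 315.8560 ⇒ m₄ = 63.17120
m₂² = 28.72960
g₂ = m₄/m₂² − 3 = 2.19882 − 3 ≈ -0.8012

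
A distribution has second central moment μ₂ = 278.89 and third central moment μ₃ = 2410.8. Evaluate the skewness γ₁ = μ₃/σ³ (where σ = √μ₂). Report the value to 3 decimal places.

σ = √μ₂ = √278.89 = 16.70000
σ³ = μ₂^(3/2) = 4657.46300
γ₁ = μ₃/σ³ = 2410.8 / 4657.46300 ≈ 0.518

0.518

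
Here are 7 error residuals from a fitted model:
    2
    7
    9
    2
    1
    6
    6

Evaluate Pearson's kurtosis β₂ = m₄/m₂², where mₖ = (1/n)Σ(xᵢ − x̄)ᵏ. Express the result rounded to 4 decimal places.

1.5243

x̄ = 4.7143
Σ(xᵢ − x̄)² = 55.4286 ⇒ m₂ = 7.91837
Σ(xᵢ − x̄)⁴ = 669.0029 ⇒ m₄ = 95.57185
m₂² = 62.70054
β₂ = m₄/m₂² = 95.57185 / 62.70054 ≈ 1.5243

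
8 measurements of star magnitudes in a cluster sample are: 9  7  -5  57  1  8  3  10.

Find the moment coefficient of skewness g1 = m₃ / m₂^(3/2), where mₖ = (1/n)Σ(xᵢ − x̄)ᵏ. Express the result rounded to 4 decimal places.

1.9525

x̄ = (9 + 7 - 5 + 57 + 1 + 8 + 3 + 10) / 8 = 11.2500
deviations (xᵢ − x̄): -2.2500, -4.2500, -16.2500, 45.7500, -10.2500, -3.2500, -8.2500, -1.2500
Σ(xᵢ − x̄)² = 2565.5000 ⇒ m₂ = 2565.5000/8 = 320.68750
Σ(xᵢ − x̄)³ = 89703.7500 ⇒ m₃ = 89703.7500/8 = 11212.96875
m₂^(3/2) = 320.68750^(1.5) = 5742.79149
g1 = m₃ / m₂^(3/2) = 11212.96875 / 5742.79149 ≈ 1.9525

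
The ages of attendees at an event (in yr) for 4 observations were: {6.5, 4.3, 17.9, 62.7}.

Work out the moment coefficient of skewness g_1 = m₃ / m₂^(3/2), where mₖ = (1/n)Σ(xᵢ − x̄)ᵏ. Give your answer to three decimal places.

0.999

x̄ = (6.5 + 4.3 + 17.9 + 62.7) / 4 = 22.8500
deviations (xᵢ − x̄): -16.3500, -18.5500, -4.9500, 39.8500
Σ(xᵢ − x̄)² = 2223.9500 ⇒ m₂ = 2223.9500/4 = 555.98750
Σ(xᵢ − x̄)³ = 52407.5850 ⇒ m₃ = 52407.5850/4 = 13101.89625
m₂^(3/2) = 555.98750^(1.5) = 13109.84453
g_1 = m₃ / m₂^(3/2) = 13101.89625 / 13109.84453 ≈ 0.999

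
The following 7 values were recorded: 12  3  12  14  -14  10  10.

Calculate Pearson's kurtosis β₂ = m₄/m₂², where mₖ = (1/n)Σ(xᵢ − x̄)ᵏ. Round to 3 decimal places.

4.022

x̄ = 6.7143
Σ(xᵢ − x̄)² = 573.4286 ⇒ m₂ = 81.91837
Σ(xᵢ − x̄)⁴ = 188913.2886 ⇒ m₄ = 26987.61266
m₂² = 6710.61891
β₂ = m₄/m₂² = 26987.61266 / 6710.61891 ≈ 4.022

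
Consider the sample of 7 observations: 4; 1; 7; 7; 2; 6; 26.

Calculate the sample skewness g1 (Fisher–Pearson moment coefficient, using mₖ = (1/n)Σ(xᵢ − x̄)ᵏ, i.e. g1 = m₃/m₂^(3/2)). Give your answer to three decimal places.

1.708

x̄ = (4 + 1 + 7 + 7 + 2 + 6 + 26) / 7 = 7.5714
deviations (xᵢ − x̄): -3.5714, -6.5714, -0.5714, -0.5714, -5.5714, -1.5714, 18.4286
Σ(xᵢ − x̄)² = 429.7143 ⇒ m₂ = 429.7143/7 = 61.38776
Σ(xᵢ − x̄)³ = 5752.0408 ⇒ m₃ = 5752.0408/7 = 821.72012
m₂^(3/2) = 61.38776^(1.5) = 480.97514
g1 = m₃ / m₂^(3/2) = 821.72012 / 480.97514 ≈ 1.708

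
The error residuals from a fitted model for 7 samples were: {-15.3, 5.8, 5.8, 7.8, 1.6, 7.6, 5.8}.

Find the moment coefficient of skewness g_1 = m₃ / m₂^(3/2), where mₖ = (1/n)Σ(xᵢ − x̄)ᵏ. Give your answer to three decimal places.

x̄ = (-15.3 + 5.8 + 5.8 + 7.8 + 1.6 + 7.6 + 5.8) / 7 = 2.7286
deviations (xᵢ − x̄): -18.0286, 3.0714, 3.0714, 5.0714, -1.1286, 4.8714, 3.0714
Σ(xᵢ − x̄)² = 404.0543 ⇒ m₂ = 404.0543/7 = 57.72204
Σ(xᵢ − x̄)³ = -5528.2914 ⇒ m₃ = -5528.2914/7 = -789.75591
m₂^(3/2) = 57.72204^(1.5) = 438.54334
g_1 = m₃ / m₂^(3/2) = -789.75591 / 438.54334 ≈ -1.801

-1.801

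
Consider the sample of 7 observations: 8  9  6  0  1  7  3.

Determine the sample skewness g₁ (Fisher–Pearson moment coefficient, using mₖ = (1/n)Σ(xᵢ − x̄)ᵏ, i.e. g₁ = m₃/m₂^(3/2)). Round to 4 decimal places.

-0.2651

x̄ = (8 + 9 + 6 + 0 + 1 + 7 + 3) / 7 = 4.8571
deviations (xᵢ − x̄): 3.1429, 4.1429, 1.1429, -4.8571, -3.8571, 2.1429, -1.8571
Σ(xᵢ − x̄)² = 74.8571 ⇒ m₂ = 74.8571/7 = 10.69388
Σ(xᵢ − x̄)³ = -64.8980 ⇒ m₃ = -64.8980/7 = -9.27114
m₂^(3/2) = 10.69388^(1.5) = 34.97058
g₁ = m₃ / m₂^(3/2) = -9.27114 / 34.97058 ≈ -0.2651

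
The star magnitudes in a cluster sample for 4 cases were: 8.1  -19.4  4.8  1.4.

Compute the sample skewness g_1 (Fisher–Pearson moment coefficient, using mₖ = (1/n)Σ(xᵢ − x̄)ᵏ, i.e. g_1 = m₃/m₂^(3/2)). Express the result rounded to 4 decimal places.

x̄ = (8.1 - 19.4 + 4.8 + 1.4) / 4 = -1.2750
deviations (xᵢ − x̄): 9.3750, -18.1250, 6.0750, 2.6750
Σ(xᵢ − x̄)² = 460.4675 ⇒ m₂ = 460.4675/4 = 115.11688
Σ(xᵢ − x̄)³ = -4887.0281 ⇒ m₃ = -4887.0281/4 = -1221.75703
m₂^(3/2) = 115.11688^(1.5) = 1235.11810
g_1 = m₃ / m₂^(3/2) = -1221.75703 / 1235.11810 ≈ -0.9892

-0.9892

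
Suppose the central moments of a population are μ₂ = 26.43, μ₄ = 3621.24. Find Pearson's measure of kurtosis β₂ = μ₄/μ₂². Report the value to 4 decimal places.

5.1840

μ₂² = 26.43² = 698.54490
μ₄/μ₂² = 3621.24 / 698.54490 = 5.18398
β₂ ≈ 5.1840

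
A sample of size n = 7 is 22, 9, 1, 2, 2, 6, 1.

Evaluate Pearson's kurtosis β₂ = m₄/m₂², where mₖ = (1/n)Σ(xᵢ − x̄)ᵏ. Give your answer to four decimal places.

x̄ = 6.1429
Σ(xᵢ − x̄)² = 346.8571 ⇒ m₂ = 49.55102
Σ(xᵢ − x̄)⁴ = 65281.4810 ⇒ m₄ = 9325.92586
m₂² = 2455.30362
β₂ = m₄/m₂² = 9325.92586 / 2455.30362 ≈ 3.7983

3.7983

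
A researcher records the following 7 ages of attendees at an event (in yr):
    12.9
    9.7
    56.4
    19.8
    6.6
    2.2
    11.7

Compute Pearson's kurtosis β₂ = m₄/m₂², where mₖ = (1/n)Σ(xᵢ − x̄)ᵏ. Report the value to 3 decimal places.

x̄ = 17.0429
Σ(xᵢ − x̄)² = 1985.5771 ⇒ m₂ = 283.65388
Σ(xᵢ − x̄)⁴ = 2463857.2215 ⇒ m₄ = 351979.60307
m₂² = 80459.52225
β₂ = m₄/m₂² = 351979.60307 / 80459.52225 ≈ 4.375

4.375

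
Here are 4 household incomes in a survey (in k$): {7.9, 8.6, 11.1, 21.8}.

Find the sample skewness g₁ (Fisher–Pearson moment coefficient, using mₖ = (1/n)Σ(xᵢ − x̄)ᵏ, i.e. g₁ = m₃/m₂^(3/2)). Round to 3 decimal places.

1.007

x̄ = (7.9 + 8.6 + 11.1 + 21.8) / 4 = 12.3500
deviations (xᵢ − x̄): -4.4500, -3.7500, -1.2500, 9.4500
Σ(xᵢ − x̄)² = 124.7300 ⇒ m₂ = 124.7300/4 = 31.18250
Σ(xᵢ − x̄)³ = 701.1000 ⇒ m₃ = 701.1000/4 = 175.27500
m₂^(3/2) = 31.18250^(1.5) = 174.12711
g₁ = m₃ / m₂^(3/2) = 175.27500 / 174.12711 ≈ 1.007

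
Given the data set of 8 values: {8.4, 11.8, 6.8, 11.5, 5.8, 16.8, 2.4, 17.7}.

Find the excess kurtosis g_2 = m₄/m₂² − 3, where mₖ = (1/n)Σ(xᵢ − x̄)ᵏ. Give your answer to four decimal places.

x̄ = 10.1500
Σ(xᵢ − x̄)² = 199.0400 ⇒ m₂ = 24.88000
Σ(xᵢ − x̄)⁴ = 9316.5363 ⇒ m₄ = 1164.56704
m₂² = 619.01440
g_2 = m₄/m₂² − 3 = 1.88132 − 3 ≈ -1.1187

-1.1187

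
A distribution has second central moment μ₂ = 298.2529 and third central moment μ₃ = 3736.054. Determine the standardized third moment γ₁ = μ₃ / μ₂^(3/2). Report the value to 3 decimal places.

σ = √μ₂ = √298.2529 = 17.27000
σ³ = μ₂^(3/2) = 5150.82758
γ₁ = μ₃/σ³ = 3736.054 / 5150.82758 ≈ 0.725

0.725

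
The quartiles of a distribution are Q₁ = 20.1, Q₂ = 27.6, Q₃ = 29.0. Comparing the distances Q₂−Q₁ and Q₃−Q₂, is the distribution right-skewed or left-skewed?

left-skewed

Q₂ − Q₁ = 7.5;  Q₃ − Q₂ = 1.4
Q₂ − Q₁ > Q₃ − Q₂ ⇒ the lower half is more spread out ⇒ left-skewed.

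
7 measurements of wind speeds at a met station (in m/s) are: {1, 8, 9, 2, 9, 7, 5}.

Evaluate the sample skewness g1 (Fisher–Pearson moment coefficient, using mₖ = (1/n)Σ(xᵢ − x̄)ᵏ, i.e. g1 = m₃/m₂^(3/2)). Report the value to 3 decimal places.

-0.502

x̄ = (1 + 8 + 9 + 2 + 9 + 7 + 5) / 7 = 5.8571
deviations (xᵢ − x̄): -4.8571, 2.1429, 3.1429, -3.8571, 3.1429, 1.1429, -0.8571
Σ(xᵢ − x̄)² = 64.8571 ⇒ m₂ = 64.8571/7 = 9.26531
Σ(xᵢ − x̄)³ = -99.1837 ⇒ m₃ = -99.1837/7 = -14.16910
m₂^(3/2) = 9.26531^(1.5) = 28.20263
g1 = m₃ / m₂^(3/2) = -14.16910 / 28.20263 ≈ -0.502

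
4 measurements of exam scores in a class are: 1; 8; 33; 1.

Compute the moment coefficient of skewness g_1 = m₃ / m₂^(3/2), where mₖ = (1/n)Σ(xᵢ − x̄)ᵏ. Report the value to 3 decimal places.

1.003

x̄ = (1 + 8 + 33 + 1) / 4 = 10.7500
deviations (xᵢ − x̄): -9.7500, -2.7500, 22.2500, -9.7500
Σ(xᵢ − x̄)² = 692.7500 ⇒ m₂ = 692.7500/4 = 173.18750
Σ(xᵢ − x̄)³ = 9140.6250 ⇒ m₃ = 9140.6250/4 = 2285.15625
m₂^(3/2) = 173.18750^(1.5) = 2279.16000
g_1 = m₃ / m₂^(3/2) = 2285.15625 / 2279.16000 ≈ 1.003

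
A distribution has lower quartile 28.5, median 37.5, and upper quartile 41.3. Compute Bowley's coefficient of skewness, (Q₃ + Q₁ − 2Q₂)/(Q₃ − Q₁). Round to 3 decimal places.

-0.406

numerator: Q₃ + Q₁ − 2Q₂ = 41.3 + 28.5 − 2×37.5 = -5.2000
denominator: Q₃ − Q₁ = 41.3 − 28.5 = 12.8000
Bowley skewness = -5.2000 / 12.8000 ≈ -0.406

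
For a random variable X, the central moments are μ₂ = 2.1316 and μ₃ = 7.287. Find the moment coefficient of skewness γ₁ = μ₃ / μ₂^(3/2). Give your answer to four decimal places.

2.3415

σ = √μ₂ = √2.1316 = 1.46000
σ³ = μ₂^(3/2) = 3.11214
γ₁ = μ₃/σ³ = 7.287 / 3.11214 ≈ 2.3415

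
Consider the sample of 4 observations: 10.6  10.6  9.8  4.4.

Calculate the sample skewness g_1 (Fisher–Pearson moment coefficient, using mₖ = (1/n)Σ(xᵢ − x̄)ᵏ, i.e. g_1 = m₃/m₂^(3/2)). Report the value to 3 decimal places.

-1.102

x̄ = (10.6 + 10.6 + 9.8 + 4.4) / 4 = 8.8500
deviations (xᵢ − x̄): 1.7500, 1.7500, 0.9500, -4.4500
Σ(xᵢ − x̄)² = 26.8300 ⇒ m₂ = 26.8300/4 = 6.70750
Σ(xᵢ − x̄)³ = -76.5450 ⇒ m₃ = -76.5450/4 = -19.13625
m₂^(3/2) = 6.70750^(1.5) = 17.37165
g_1 = m₃ / m₂^(3/2) = -19.13625 / 17.37165 ≈ -1.102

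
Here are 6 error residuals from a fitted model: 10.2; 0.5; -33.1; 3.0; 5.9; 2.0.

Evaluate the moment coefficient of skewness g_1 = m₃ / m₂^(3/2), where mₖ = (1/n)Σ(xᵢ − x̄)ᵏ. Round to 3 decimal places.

x̄ = (10.2 + 0.5 - 33.1 + 3.0 + 5.9 + 2.0) / 6 = -1.9167
deviations (xᵢ − x̄): 12.1167, 2.4167, -31.1833, 4.9167, 7.8167, 3.9167
Σ(xᵢ − x̄)² = 1225.6683 ⇒ m₂ = 1225.6683/6 = 204.27806
Σ(xᵢ − x̄)³ = -27873.1396 ⇒ m₃ = -27873.1396/6 = -4645.52326
m₂^(3/2) = 204.27806^(1.5) = 2919.66197
g_1 = m₃ / m₂^(3/2) = -4645.52326 / 2919.66197 ≈ -1.591

-1.591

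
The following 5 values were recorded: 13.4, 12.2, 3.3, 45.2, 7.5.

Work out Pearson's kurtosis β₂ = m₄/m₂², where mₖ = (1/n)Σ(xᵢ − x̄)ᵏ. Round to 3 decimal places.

2.982

x̄ = 16.3200
Σ(xᵢ − x̄)² = 1106.8680 ⇒ m₂ = 221.37360
Σ(xᵢ − x̄)⁴ = 730796.3954 ⇒ m₄ = 146159.27909
m₂² = 49006.27078
β₂ = m₄/m₂² = 146159.27909 / 49006.27078 ≈ 2.982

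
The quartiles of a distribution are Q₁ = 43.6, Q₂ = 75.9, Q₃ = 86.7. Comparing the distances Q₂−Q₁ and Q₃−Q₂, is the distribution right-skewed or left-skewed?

left-skewed

Q₂ − Q₁ = 32.3;  Q₃ − Q₂ = 10.8
Q₂ − Q₁ > Q₃ − Q₂ ⇒ the lower half is more spread out ⇒ left-skewed.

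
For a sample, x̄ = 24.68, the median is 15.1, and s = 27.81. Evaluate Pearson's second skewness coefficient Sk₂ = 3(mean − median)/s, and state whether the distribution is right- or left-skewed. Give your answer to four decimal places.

1.0334, right-skewed

Sk₂ = 3(24.68 − 15.1) / 27.81 = 3 × 9.5800 / 27.81
    = 28.7400 / 27.81 ≈ 1.0334
Sk₂ > 0 ⇒ mean > median ⇒ right-skewed (positive skew).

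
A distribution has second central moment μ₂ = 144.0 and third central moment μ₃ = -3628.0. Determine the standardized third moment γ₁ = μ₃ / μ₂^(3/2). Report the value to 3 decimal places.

-2.100

σ = √μ₂ = √144.0 = 12.00000
σ³ = μ₂^(3/2) = 1728.00000
γ₁ = μ₃/σ³ = -3628.0 / 1728.00000 ≈ -2.100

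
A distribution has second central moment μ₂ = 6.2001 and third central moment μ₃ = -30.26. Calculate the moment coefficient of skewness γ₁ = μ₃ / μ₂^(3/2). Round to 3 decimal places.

σ = √μ₂ = √6.2001 = 2.49000
σ³ = μ₂^(3/2) = 15.43825
γ₁ = μ₃/σ³ = -30.26 / 15.43825 ≈ -1.960

-1.960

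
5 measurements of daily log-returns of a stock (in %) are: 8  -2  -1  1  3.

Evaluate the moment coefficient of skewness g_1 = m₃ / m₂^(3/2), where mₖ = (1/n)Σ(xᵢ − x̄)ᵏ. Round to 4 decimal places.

x̄ = (8 - 2 - 1 + 1 + 3) / 5 = 1.8000
deviations (xᵢ − x̄): 6.2000, -3.8000, -2.8000, -0.8000, 1.2000
Σ(xᵢ − x̄)² = 62.8000 ⇒ m₂ = 62.8000/5 = 12.56000
Σ(xᵢ − x̄)³ = 162.7200 ⇒ m₃ = 162.7200/5 = 32.54400
m₂^(3/2) = 12.56000^(1.5) = 44.51275
g_1 = m₃ / m₂^(3/2) = 32.54400 / 44.51275 ≈ 0.7311

0.7311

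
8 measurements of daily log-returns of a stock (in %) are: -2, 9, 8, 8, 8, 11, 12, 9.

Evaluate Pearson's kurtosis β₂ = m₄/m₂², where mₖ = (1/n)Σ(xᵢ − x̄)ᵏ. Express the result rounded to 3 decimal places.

4.919

x̄ = 7.8750
Σ(xᵢ − x̄)² = 126.8750 ⇒ m₂ = 15.85938
Σ(xᵢ − x̄)⁴ = 9897.4004 ⇒ m₄ = 1237.17505
m₂² = 251.51978
β₂ = m₄/m₂² = 1237.17505 / 251.51978 ≈ 4.919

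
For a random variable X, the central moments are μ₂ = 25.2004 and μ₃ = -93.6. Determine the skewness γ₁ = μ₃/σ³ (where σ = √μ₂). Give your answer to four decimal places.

-0.7399

σ = √μ₂ = √25.2004 = 5.02000
σ³ = μ₂^(3/2) = 126.50601
γ₁ = μ₃/σ³ = -93.6 / 126.50601 ≈ -0.7399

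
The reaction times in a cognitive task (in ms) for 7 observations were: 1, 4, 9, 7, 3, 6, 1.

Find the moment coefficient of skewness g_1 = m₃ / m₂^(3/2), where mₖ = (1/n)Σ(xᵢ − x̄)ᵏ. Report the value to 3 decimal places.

0.209

x̄ = (1 + 4 + 9 + 7 + 3 + 6 + 1) / 7 = 4.4286
deviations (xᵢ − x̄): -3.4286, -0.4286, 4.5714, 2.5714, -1.4286, 1.5714, -3.4286
Σ(xᵢ − x̄)² = 55.7143 ⇒ m₂ = 55.7143/7 = 7.95918
Σ(xᵢ − x̄)³ = 32.8163 ⇒ m₃ = 32.8163/7 = 4.68805
m₂^(3/2) = 7.95918^(1.5) = 22.45447
g_1 = m₃ / m₂^(3/2) = 4.68805 / 22.45447 ≈ 0.209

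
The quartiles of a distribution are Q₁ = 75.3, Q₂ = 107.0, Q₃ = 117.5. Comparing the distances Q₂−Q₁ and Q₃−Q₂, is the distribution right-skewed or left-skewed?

left-skewed

Q₂ − Q₁ = 31.7;  Q₃ − Q₂ = 10.5
Q₂ − Q₁ > Q₃ − Q₂ ⇒ the lower half is more spread out ⇒ left-skewed.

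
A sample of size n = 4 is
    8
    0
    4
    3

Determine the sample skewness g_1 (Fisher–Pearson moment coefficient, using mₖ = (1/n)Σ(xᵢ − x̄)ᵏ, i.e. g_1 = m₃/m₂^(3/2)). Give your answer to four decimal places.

0.2521

x̄ = (8 + 0 + 4 + 3) / 4 = 3.7500
deviations (xᵢ − x̄): 4.2500, -3.7500, 0.2500, -0.7500
Σ(xᵢ − x̄)² = 32.7500 ⇒ m₂ = 32.7500/4 = 8.18750
Σ(xᵢ − x̄)³ = 23.6250 ⇒ m₃ = 23.6250/4 = 5.90625
m₂^(3/2) = 8.18750^(1.5) = 23.42756
g_1 = m₃ / m₂^(3/2) = 5.90625 / 23.42756 ≈ 0.2521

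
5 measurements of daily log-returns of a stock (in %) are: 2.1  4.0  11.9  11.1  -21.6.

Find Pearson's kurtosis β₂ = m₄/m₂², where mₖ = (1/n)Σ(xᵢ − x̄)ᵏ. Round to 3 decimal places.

x̄ = 1.5000
Σ(xᵢ − x̄)² = 740.5400 ⇒ m₂ = 148.10800
Σ(xᵢ − x̄)⁴ = 304970.8754 ⇒ m₄ = 60994.17508
m₂² = 21935.97966
β₂ = m₄/m₂² = 60994.17508 / 21935.97966 ≈ 2.781

2.781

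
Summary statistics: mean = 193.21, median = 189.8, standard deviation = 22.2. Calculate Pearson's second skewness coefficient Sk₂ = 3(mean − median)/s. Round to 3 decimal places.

Sk₂ = 3(193.21 − 189.8) / 22.2 = 3 × 3.4100 / 22.2
    = 10.2300 / 22.2 ≈ 0.461

0.461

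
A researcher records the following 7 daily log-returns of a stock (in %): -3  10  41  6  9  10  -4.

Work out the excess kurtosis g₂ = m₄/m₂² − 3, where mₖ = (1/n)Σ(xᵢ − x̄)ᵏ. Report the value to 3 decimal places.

0.902

x̄ = 9.8571
Σ(xᵢ − x̄)² = 1342.8571 ⇒ m₂ = 191.83673
Σ(xᵢ − x̄)⁴ = 1005082.2974 ⇒ m₄ = 143583.18534
m₂² = 36801.33278
g₂ = m₄/m₂² − 3 = 3.90158 − 3 ≈ 0.902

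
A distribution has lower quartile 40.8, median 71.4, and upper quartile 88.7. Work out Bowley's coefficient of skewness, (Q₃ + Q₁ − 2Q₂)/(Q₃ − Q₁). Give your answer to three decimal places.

numerator: Q₃ + Q₁ − 2Q₂ = 88.7 + 40.8 − 2×71.4 = -13.3000
denominator: Q₃ − Q₁ = 88.7 − 40.8 = 47.9000
Bowley skewness = -13.3000 / 47.9000 ≈ -0.278

-0.278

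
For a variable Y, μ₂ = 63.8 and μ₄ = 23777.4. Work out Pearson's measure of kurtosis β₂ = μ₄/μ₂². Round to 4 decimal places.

5.8415

μ₂² = 63.8² = 4070.44000
μ₄/μ₂² = 23777.4 / 4070.44000 = 5.84148
β₂ ≈ 5.8415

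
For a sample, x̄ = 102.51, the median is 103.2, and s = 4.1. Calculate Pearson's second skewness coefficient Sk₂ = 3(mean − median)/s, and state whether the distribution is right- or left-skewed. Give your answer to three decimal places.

Sk₂ = 3(102.51 − 103.2) / 4.1 = 3 × -0.6900 / 4.1
    = -2.0700 / 4.1 ≈ -0.505
Sk₂ < 0 ⇒ mean < median ⇒ left-skewed (negative skew).

-0.505, left-skewed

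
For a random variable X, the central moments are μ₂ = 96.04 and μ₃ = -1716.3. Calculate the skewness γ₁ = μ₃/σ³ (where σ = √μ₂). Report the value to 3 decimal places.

σ = √μ₂ = √96.04 = 9.80000
σ³ = μ₂^(3/2) = 941.19200
γ₁ = μ₃/σ³ = -1716.3 / 941.19200 ≈ -1.824

-1.824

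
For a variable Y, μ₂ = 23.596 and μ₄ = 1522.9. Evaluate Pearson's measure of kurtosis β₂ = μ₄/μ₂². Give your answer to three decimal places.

2.735

μ₂² = 23.596² = 556.77122
μ₄/μ₂² = 1522.9 / 556.77122 = 2.73523
β₂ ≈ 2.735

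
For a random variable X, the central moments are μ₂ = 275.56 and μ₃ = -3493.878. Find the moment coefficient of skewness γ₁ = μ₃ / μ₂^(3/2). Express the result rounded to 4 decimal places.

σ = √μ₂ = √275.56 = 16.60000
σ³ = μ₂^(3/2) = 4574.29600
γ₁ = μ₃/σ³ = -3493.878 / 4574.29600 ≈ -0.7638

-0.7638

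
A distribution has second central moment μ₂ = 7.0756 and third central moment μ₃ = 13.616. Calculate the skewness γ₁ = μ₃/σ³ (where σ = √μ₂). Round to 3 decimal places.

σ = √μ₂ = √7.0756 = 2.66000
σ³ = μ₂^(3/2) = 18.82110
γ₁ = μ₃/σ³ = 13.616 / 18.82110 ≈ 0.723

0.723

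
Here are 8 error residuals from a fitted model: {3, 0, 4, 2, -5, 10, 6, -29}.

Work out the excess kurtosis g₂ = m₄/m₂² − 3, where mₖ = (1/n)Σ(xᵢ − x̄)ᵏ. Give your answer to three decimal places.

x̄ = -1.1250
Σ(xᵢ − x̄)² = 1020.8750 ⇒ m₂ = 127.60938
Σ(xᵢ − x̄)⁴ = 622950.2129 ⇒ m₄ = 77868.77661
m₂² = 16284.15259
g₂ = m₄/m₂² − 3 = 4.78187 − 3 ≈ 1.782

1.782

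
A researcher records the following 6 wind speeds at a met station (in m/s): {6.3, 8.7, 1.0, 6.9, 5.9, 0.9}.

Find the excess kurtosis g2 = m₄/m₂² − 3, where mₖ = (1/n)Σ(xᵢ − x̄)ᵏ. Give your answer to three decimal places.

-1.419

x̄ = 4.9500
Σ(xᵢ − x̄)² = 52.5950 ⇒ m₂ = 8.76583
Σ(xᵢ − x̄)⁴ = 728.8289 ⇒ m₄ = 121.47149
m₂² = 76.83983
g2 = m₄/m₂² − 3 = 1.58084 − 3 ≈ -1.419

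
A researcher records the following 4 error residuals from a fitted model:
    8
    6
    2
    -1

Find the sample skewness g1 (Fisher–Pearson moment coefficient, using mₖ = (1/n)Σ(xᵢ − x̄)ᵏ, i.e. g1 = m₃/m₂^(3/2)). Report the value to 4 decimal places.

-0.1432

x̄ = (8 + 6 + 2 - 1) / 4 = 3.7500
deviations (xᵢ − x̄): 4.2500, 2.2500, -1.7500, -4.7500
Σ(xᵢ − x̄)² = 48.7500 ⇒ m₂ = 48.7500/4 = 12.18750
Σ(xᵢ − x̄)³ = -24.3750 ⇒ m₃ = -24.3750/4 = -6.09375
m₂^(3/2) = 12.18750^(1.5) = 42.54729
g1 = m₃ / m₂^(3/2) = -6.09375 / 42.54729 ≈ -0.1432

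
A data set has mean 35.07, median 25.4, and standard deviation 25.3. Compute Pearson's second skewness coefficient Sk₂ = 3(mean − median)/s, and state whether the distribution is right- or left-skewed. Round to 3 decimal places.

Sk₂ = 3(35.07 − 25.4) / 25.3 = 3 × 9.6700 / 25.3
    = 29.0100 / 25.3 ≈ 1.147
Sk₂ > 0 ⇒ mean > median ⇒ right-skewed (positive skew).

1.147, right-skewed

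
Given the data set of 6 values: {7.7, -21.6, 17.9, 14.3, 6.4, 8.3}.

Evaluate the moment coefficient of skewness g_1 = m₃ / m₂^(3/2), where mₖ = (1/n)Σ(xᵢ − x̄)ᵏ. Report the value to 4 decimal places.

-1.3817

x̄ = (7.7 - 21.6 + 17.9 + 14.3 + 6.4 + 8.3) / 6 = 5.5000
deviations (xᵢ − x̄): 2.2000, -27.1000, 12.4000, 8.8000, 0.9000, 2.8000
Σ(xᵢ − x̄)² = 979.1000 ⇒ m₂ = 979.1000/6 = 163.18333
Σ(xᵢ − x̄)³ = -17281.0860 ⇒ m₃ = -17281.0860/6 = -2880.18100
m₂^(3/2) = 163.18333^(1.5) = 2084.55664
g_1 = m₃ / m₂^(3/2) = -2880.18100 / 2084.55664 ≈ -1.3817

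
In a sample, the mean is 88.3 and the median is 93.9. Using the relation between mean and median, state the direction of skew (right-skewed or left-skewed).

left-skewed

mean − median = 88.3 − 93.9 = -5.6
mean < median ⇒ the longer tail is on the left ⇒ left-skewed (negatively skewed).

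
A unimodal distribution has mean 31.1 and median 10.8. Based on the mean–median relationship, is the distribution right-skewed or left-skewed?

mean − median = 31.1 − 10.8 = 20.3
mean > median ⇒ the longer tail is on the right ⇒ right-skewed (positively skewed).

right-skewed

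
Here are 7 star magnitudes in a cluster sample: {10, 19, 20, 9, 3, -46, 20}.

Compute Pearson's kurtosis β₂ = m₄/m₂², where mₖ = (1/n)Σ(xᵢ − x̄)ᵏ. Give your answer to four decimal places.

4.4606

x̄ = 5.0000
Σ(xᵢ − x̄)² = 3292.0000 ⇒ m₂ = 470.28571
Σ(xᵢ − x̄)⁴ = 6905764.0000 ⇒ m₄ = 986537.71429
m₂² = 221168.65306
β₂ = m₄/m₂² = 986537.71429 / 221168.65306 ≈ 4.4606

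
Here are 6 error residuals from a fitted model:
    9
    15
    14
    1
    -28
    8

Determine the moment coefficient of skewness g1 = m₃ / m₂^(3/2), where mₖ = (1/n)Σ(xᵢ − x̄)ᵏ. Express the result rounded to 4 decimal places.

-1.4284

x̄ = (9 + 15 + 14 + 1 - 28 + 8) / 6 = 3.1667
deviations (xᵢ − x̄): 5.8333, 11.8333, 10.8333, -2.1667, -31.1667, 4.8333
Σ(xᵢ − x̄)² = 1290.8333 ⇒ m₂ = 1290.8333/6 = 215.13889
Σ(xᵢ − x̄)³ = -27044.4444 ⇒ m₃ = -27044.4444/6 = -4507.40741
m₂^(3/2) = 215.13889^(1.5) = 3155.57409
g1 = m₃ / m₂^(3/2) = -4507.40741 / 3155.57409 ≈ -1.4284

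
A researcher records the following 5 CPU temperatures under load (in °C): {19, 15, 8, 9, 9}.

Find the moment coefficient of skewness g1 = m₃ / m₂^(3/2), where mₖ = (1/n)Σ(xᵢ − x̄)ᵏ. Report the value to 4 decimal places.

0.6386

x̄ = (19 + 15 + 8 + 9 + 9) / 5 = 12.0000
deviations (xᵢ − x̄): 7.0000, 3.0000, -4.0000, -3.0000, -3.0000
Σ(xᵢ − x̄)² = 92.0000 ⇒ m₂ = 92.0000/5 = 18.40000
Σ(xᵢ − x̄)³ = 252.0000 ⇒ m₃ = 252.0000/5 = 50.40000
m₂^(3/2) = 18.40000^(1.5) = 78.92721
g1 = m₃ / m₂^(3/2) = 50.40000 / 78.92721 ≈ 0.6386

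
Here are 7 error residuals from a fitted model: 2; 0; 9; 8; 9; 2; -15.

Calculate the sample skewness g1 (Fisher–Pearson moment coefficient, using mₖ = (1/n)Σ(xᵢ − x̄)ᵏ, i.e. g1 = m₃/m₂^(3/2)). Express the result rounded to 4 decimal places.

x̄ = (2 + 0 + 9 + 8 + 9 + 2 - 15) / 7 = 2.1429
deviations (xᵢ − x̄): -0.1429, -2.1429, 6.8571, 5.8571, 6.8571, -0.1429, -17.1429
Σ(xᵢ − x̄)² = 426.8571 ⇒ m₂ = 426.8571/7 = 60.97959
Σ(xᵢ − x̄)³ = -4201.9592 ⇒ m₃ = -4201.9592/7 = -600.27988
m₂^(3/2) = 60.97959^(1.5) = 476.18616
g1 = m₃ / m₂^(3/2) = -600.27988 / 476.18616 ≈ -1.2606

-1.2606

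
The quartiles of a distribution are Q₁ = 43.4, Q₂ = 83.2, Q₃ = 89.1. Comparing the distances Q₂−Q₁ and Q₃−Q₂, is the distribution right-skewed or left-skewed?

left-skewed

Q₂ − Q₁ = 39.8;  Q₃ − Q₂ = 5.9
Q₂ − Q₁ > Q₃ − Q₂ ⇒ the lower half is more spread out ⇒ left-skewed.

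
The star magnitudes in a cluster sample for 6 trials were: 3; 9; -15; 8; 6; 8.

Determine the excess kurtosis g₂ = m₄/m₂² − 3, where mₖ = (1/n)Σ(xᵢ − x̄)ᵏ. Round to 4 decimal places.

x̄ = 3.1667
Σ(xᵢ − x̄)² = 418.8333 ⇒ m₂ = 69.80556
Σ(xᵢ − x̄)⁴ = 111232.1528 ⇒ m₄ = 18538.69213
m₂² = 4872.81559
g₂ = m₄/m₂² − 3 = 3.80451 − 3 ≈ 0.8045

0.8045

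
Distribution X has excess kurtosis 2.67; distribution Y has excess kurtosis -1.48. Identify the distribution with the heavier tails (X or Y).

Higher excess kurtosis ⇒ heavier tails relative to the normal distribution.
2.67 vs -1.48: the larger is 2.67, so X has heavier tails. (X is leptokurtic — heavier-than-normal tails; the other is platykurtic.)

X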